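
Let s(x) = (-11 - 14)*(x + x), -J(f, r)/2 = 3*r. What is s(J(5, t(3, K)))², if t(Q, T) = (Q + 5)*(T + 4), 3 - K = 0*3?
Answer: 282240000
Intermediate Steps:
K = 3 (K = 3 - 0*3 = 3 - 1*0 = 3 + 0 = 3)
t(Q, T) = (4 + T)*(5 + Q) (t(Q, T) = (5 + Q)*(4 + T) = (4 + T)*(5 + Q))
J(f, r) = -6*r
s(x) = -50*x
s(J(5, t(3, K)))² = (-(-300)*(20 + 4*3 + 5*3 + 3*3))² = (-(-300)*(20 + 12 + 15 + 9))² = (-(-300)*56)² = (-50*(-336))² = 16800² = 282240000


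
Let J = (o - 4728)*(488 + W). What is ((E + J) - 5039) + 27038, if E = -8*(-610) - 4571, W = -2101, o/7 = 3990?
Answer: -37402518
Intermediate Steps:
o = 27930 (o = 7*3990 = 27930)
E = 309 (E = 4880 - 4571 = 309)
J = -37424826 (J = (27930 - 4728)*(488 - 2101) = 23202*(-1613) = -37424826)
((E + J) - 5039) + 27038 = ((309 - 37424826) - 5039) + 27038 = (-37424517 - 5039) + 27038 = -37429556 + 27038 = -37402518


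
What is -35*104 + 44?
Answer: -3596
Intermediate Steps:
-35*104 + 44 = -3640 + 44 = -3596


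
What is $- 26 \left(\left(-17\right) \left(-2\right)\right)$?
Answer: $-884$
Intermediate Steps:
$- 26 \left(\left(-17\right) \left(-2\right)\right) = \left(-26\right) 34 = -884$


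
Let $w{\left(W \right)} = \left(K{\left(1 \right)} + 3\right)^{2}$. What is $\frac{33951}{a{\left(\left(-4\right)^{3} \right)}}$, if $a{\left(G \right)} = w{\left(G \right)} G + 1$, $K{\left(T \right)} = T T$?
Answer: $- \frac{11317}{341} \approx -33.188$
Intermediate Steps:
$K{\left(T \right)} = T^{2}$
$w{\left(W \right)} = 16$ ($w{\left(W \right)} = \left(1^{2} + 3\right)^{2} = \left(1 + 3\right)^{2} = 4^{2} = 16$)
$a{\left(G \right)} = 1 + 16 G$ ($a{\left(G \right)} = 16 G + 1 = 1 + 16 G$)
$\frac{33951}{a{\left(\left(-4\right)^{3} \right)}} = \frac{33951}{1 + 16 \left(-4\right)^{3}} = \frac{33951}{1 + 16 \left(-64\right)} = \frac{33951}{1 - 1024} = \frac{33951}{-1023} = 33951 \left(- \frac{1}{1023}\right) = - \frac{11317}{341}$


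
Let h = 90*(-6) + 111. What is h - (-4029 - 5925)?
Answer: 9525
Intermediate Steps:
h = -429 (h = -540 + 111 = -429)
h - (-4029 - 5925) = -429 - (-4029 - 5925) = -429 - 1*(-9954) = -429 + 9954 = 9525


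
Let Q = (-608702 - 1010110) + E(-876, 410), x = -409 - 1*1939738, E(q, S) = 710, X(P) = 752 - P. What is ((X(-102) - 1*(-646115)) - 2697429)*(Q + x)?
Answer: 7296047244540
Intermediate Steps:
x = -1940147 (x = -409 - 1939738 = -1940147)
Q = -1618102 (Q = (-608702 - 1010110) + 710 = -1618812 + 710 = -1618102)
((X(-102) - 1*(-646115)) - 2697429)*(Q + x) = (((752 - 1*(-102)) - 1*(-646115)) - 2697429)*(-1618102 - 1940147) = (((752 + 102) + 646115) - 2697429)*(-3558249) = ((854 + 646115) - 2697429)*(-3558249) = (646969 - 2697429)*(-3558249) = -2050460*(-3558249) = 7296047244540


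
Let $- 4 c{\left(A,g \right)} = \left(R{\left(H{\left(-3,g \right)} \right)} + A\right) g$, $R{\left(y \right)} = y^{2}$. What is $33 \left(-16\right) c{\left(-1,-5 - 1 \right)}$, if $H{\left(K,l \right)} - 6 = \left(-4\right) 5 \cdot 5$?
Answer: $-6997320$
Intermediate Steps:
$H{\left(K,l \right)} = -94$ ($H{\left(K,l \right)} = 6 + \left(-4\right) 5 \cdot 5 = 6 - 100 = -94$)
$c{\left(A,g \right)} = - \frac{g \left(8836 + A\right)}{4}$ ($c{\left(A,g \right)} = - \frac{\left(\left(-94\right)^{2} + A\right) g}{4} = - \frac{\left(8836 + A\right) g}{4} = - \frac{g \left(8836 + A\right)}{4}$)
$33 \left(-16\right) c{\left(-1,-5 - 1 \right)} = 33 \left(-16\right) \left(- \frac{\left(-5 - 1\right) \left(8836 - 1\right)}{4}\right) = - 528 \left(\left(- \frac{1}{4}\right) \left(-5 - 1\right) 8835\right) = - 528 \left(\left(- \frac{1}{4}\right) \left(-6\right) 8835\right) = \left(-528\right) \frac{26505}{2} = -6997320$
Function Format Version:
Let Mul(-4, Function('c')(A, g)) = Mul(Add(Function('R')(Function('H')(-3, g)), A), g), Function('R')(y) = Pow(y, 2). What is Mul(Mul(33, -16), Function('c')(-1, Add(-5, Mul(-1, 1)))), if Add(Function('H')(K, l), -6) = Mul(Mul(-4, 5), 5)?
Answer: -6997320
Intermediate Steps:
Function('H')(K, l) = -94 (Function('H')(K, l) = Add(6, Mul(Mul(-4, 5), 5)) = Add(6, Mul(-20, 5)) = Add(6, -100) = -94)
Function('c')(A, g) = Mul(Rational(-1, 4), g, Add(8836, A)) (Function('c')(A, g) = Mul(Rational(-1, 4), Mul(Add(Pow(-94, 2), A), g)) = Mul(Rational(-1, 4), Mul(Add(8836, A), g)) = Mul(Rational(-1, 4), Mul(g, Add(8836, A))) = Mul(Rational(-1, 4), g, Add(8836, A)))
Mul(Mul(33, -16), Function('c')(-1, Add(-5, Mul(-1, 1)))) = Mul(Mul(33, -16), Mul(Rational(-1, 4), Add(-5, Mul(-1, 1)), Add(8836, -1))) = Mul(-528, Mul(Rational(-1, 4), Add(-5, -1), 8835)) = Mul(-528, Mul(Rational(-1, 4), -6, 8835)) = Mul(-528, Rational(26505, 2)) = -6997320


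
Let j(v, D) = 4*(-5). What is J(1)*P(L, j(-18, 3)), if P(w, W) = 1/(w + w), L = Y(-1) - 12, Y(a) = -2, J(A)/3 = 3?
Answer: -9/28 ≈ -0.32143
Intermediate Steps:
J(A) = 9 (J(A) = 3*3 = 9)
L = -14 (L = -2 - 12 = -14)
j(v, D) = -20
P(w, W) = 1/(2*w)
J(1)*P(L, j(-18, 3)) = 9*((1/2)/(-14)) = 9*((1/2)*(-1/14)) = 9*(-1/28) = -9/28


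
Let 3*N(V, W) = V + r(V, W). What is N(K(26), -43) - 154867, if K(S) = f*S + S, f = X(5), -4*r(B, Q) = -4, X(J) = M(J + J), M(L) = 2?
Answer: -464522/3 ≈ -1.5484e+5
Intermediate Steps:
X(J) = 2
r(B, Q) = 1 (r(B, Q) = -¼*(-4) = 1)
f = 2
K(S) = 3*S (K(S) = 2*S + S = 3*S)
N(V, W) = ⅓ + V/3 (N(V, W) = (V + 1)/3 = (1 + V)/3 = ⅓ + V/3)
N(K(26), -43) - 154867 = (⅓ + (3*26)/3) - 154867 = (⅓ + (⅓)*78) - 154867 = (⅓ + 26) - 154867 = 79/3 - 154867 = -464522/3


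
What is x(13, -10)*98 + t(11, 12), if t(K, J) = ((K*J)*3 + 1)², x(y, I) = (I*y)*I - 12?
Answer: 283833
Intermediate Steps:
x(y, I) = -12 + y*I² (x(y, I) = y*I² - 12 = -12 + y*I²)
t(K, J) = (1 + 3*J*K)² (t(K, J) = ((J*K)*3 + 1)² = (3*J*K + 1)² = (1 + 3*J*K)²)
x(13, -10)*98 + t(11, 12) = (-12 + 13*(-10)²)*98 + (1 + 3*12*11)² = (-12 + 13*100)*98 + (1 + 396)² = (-12 + 1300)*98 + 397² = 1288*98 + 157609 = 126224 + 157609 = 283833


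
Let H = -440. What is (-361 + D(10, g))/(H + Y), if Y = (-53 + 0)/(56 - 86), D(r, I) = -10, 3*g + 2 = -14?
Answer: 11130/13147 ≈ 0.84658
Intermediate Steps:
g = -16/3 (g = -⅔ + (⅓)*(-14) = -⅔ - 14/3 = -16/3 ≈ -5.3333)
Y = 53/30 (Y = -53/(-30) = -53*(-1/30) = 53/30 ≈ 1.7667)
(-361 + D(10, g))/(H + Y) = (-361 - 10)/(-440 + 53/30) = -371/(-13147/30) = -371*(-30/13147) = 11130/13147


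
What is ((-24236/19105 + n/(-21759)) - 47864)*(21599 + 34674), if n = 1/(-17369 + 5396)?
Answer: -13406318269231208852251/4977244286235 ≈ -2.6935e+9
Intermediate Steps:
n = -1/11973 (n = 1/(-11973) = -1/11973 ≈ -8.3521e-5)
((-24236/19105 + n/(-21759)) - 47864)*(21599 + 34674) = ((-24236/19105 - 1/11973/(-21759)) - 47864)*(21599 + 34674) = ((-24236*1/19105 - 1/11973*(-1/21759)) - 47864)*56273 = ((-24236/19105 + 1/260520507) - 47864)*56273 = (-6313974988547/4977244286235 - 47864)*56273 = -238237134491340587/4977244286235*56273 = -13406318269231208852251/4977244286235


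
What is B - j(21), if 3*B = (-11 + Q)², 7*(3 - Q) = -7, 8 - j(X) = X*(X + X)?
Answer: 2671/3 ≈ 890.33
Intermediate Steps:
j(X) = 8 - 2*X² (j(X) = 8 - X*(X + X) = 8 - X*2*X = 8 - 2*X²)
Q = 4 (Q = 3 - ⅐*(-7) = 3 + 1 = 4)
B = 49/3 (B = (-11 + 4)²/3 = (⅓)*(-7)² = (⅓)*49 = 49/3 ≈ 16.333)
B - j(21) = 49/3 - (8 - 2*21²) = 49/3 - (8 - 2*441) = 49/3 - (8 - 882) = 49/3 - 1*(-874) = 49/3 + 874 = 2671/3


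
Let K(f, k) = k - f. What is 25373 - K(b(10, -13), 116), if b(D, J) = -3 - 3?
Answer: 25251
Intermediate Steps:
b(D, J) = -6
25373 - K(b(10, -13), 116) = 25373 - (116 - 1*(-6)) = 25373 - (116 + 6) = 25373 - 1*122 = 25373 - 122 = 25251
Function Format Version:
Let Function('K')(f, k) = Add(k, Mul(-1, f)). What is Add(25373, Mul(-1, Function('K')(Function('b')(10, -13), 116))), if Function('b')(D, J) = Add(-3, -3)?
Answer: 25251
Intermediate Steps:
Function('b')(D, J) = -6
Add(25373, Mul(-1, Function('K')(Function('b')(10, -13), 116))) = Add(25373, Mul(-1, Add(116, Mul(-1, -6)))) = Add(25373, Mul(-1, Add(116, 6))) = Add(25373, Mul(-1, 122)) = Add(25373, -122) = 25251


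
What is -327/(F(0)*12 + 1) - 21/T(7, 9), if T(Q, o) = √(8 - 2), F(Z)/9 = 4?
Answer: -327/433 - 7*√6/2 ≈ -9.3284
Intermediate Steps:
F(Z) = 36 (F(Z) = 9*4 = 36)
T(Q, o) = √6
-327/(F(0)*12 + 1) - 21/T(7, 9) = -327/(36*12 + 1) - 21*√6/6 = -327/(432 + 1) - 7*√6/2 = -327/433 - 7*√6/2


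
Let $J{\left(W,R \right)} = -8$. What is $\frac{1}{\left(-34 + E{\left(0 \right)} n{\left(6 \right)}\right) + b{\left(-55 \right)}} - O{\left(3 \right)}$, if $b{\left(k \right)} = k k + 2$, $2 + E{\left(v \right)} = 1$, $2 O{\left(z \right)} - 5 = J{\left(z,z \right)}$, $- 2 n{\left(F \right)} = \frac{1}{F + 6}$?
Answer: $\frac{215547}{143666} \approx 1.5003$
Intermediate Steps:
$n{\left(F \right)} = - \frac{1}{2 \left(6 + F\right)}$ ($n{\left(F \right)} = - \frac{1}{2 \left(F + 6\right)} = - \frac{1}{2 \left(6 + F\right)}$)
$O{\left(z \right)} = - \frac{3}{2}$ ($O{\left(z \right)} = \frac{5}{2} + \frac{1}{2} \left(-8\right) = \frac{5}{2} - 4 = - \frac{3}{2}$)
$E{\left(v \right)} = -1$ ($E{\left(v \right)} = -2 + 1 = -1$)
$b{\left(k \right)} = 2 + k^{2}$ ($b{\left(k \right)} = k^{2} + 2 = 2 + k^{2}$)
$\frac{1}{\left(-34 + E{\left(0 \right)} n{\left(6 \right)}\right) + b{\left(-55 \right)}} - O{\left(3 \right)} = \frac{1}{\left(-34 - - \frac{1}{12 + 2 \cdot 6}\right) + \left(2 + \left(-55\right)^{2}\right)} - - \frac{3}{2} = \frac{1}{\left(-34 - - \frac{1}{12 + 12}\right) + \left(2 + 3025\right)} + \frac{3}{2} = \frac{1}{\left(-34 - - \frac{1}{24}\right) + 3027} + \frac{3}{2} = \frac{1}{\left(-34 + \frac{1}{24}\right) + 3027} + \frac{3}{2} = \frac{1}{- \frac{815}{24} + 3027} + \frac{3}{2} = \frac{1}{\frac{71833}{24}} + \frac{3}{2} = \frac{24}{71833} + \frac{3}{2} = \frac{215547}{143666}$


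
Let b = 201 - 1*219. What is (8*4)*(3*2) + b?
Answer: 174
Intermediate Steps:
b = -18 (b = 201 - 219 = -18)
(8*4)*(3*2) + b = (8*4)*(3*2) - 18 = 32*6 - 18 = 192 - 18 = 174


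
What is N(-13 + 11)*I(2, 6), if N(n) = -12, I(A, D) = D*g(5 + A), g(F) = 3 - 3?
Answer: 0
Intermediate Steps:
g(F) = 0
I(A, D) = 0 (I(A, D) = D*0 = 0)
N(-13 + 11)*I(2, 6) = -12*0 = 0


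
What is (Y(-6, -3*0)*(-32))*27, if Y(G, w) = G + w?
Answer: 5184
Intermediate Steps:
(Y(-6, -3*0)*(-32))*27 = ((-6 - 3*0)*(-32))*27 = ((-6 + 0)*(-32))*27 = -6*(-32)*27 = 192*27 = 5184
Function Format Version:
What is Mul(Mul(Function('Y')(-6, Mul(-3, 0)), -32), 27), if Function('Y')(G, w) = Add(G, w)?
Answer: 5184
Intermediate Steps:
Mul(Mul(Function('Y')(-6, Mul(-3, 0)), -32), 27) = Mul(Mul(Add(-6, Mul(-3, 0)), -32), 27) = Mul(Mul(Add(-6, 0), -32), 27) = Mul(Mul(-6, -32), 27) = Mul(192, 27) = 5184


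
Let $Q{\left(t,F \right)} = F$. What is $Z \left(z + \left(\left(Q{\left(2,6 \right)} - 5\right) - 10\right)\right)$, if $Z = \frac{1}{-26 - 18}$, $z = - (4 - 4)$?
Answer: $\frac{9}{44} \approx 0.20455$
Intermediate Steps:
$z = 0$ ($z = \left(-1\right) 0 = 0$)
$Z = - \frac{1}{44}$ ($Z = \frac{1}{-44} = - \frac{1}{44} \approx -0.022727$)
$Z \left(z + \left(\left(Q{\left(2,6 \right)} - 5\right) - 10\right)\right) = - \frac{0 + \left(\left(6 - 5\right) - 10\right)}{44} = - \frac{0 + \left(1 - 10\right)}{44} = - \frac{0 - 9}{44} = \left(- \frac{1}{44}\right) \left(-9\right) = \frac{9}{44}$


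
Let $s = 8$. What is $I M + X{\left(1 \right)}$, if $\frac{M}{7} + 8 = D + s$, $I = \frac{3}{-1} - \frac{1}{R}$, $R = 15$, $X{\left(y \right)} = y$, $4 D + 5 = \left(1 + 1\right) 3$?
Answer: $- \frac{131}{30} \approx -4.3667$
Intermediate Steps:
$D = \frac{1}{4}$ ($D = - \frac{5}{4} + \frac{\left(1 + 1\right) 3}{4} = - \frac{5}{4} + \frac{2 \cdot 3}{4} = - \frac{5}{4} + \frac{1}{4} \cdot 6 = - \frac{5}{4} + \frac{3}{2} = \frac{1}{4} \approx 0.25$)
$I = - \frac{46}{15}$ ($I = \frac{3}{-1} - \frac{1}{15} = 3 \left(-1\right) - \frac{1}{15} = -3 - \frac{1}{15} = - \frac{46}{15} \approx -3.0667$)
$M = \frac{7}{4}$ ($M = -56 + 7 \left(\frac{1}{4} + 8\right) = -56 + 7 \cdot \frac{33}{4} = -56 + \frac{231}{4} = \frac{7}{4} \approx 1.75$)
$I M + X{\left(1 \right)} = \left(- \frac{46}{15}\right) \frac{7}{4} + 1 = - \frac{161}{30} + 1 = - \frac{131}{30}$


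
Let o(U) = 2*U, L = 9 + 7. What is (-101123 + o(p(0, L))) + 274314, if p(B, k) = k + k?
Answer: 173255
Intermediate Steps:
L = 16
p(B, k) = 2*k
(-101123 + o(p(0, L))) + 274314 = (-101123 + 2*(2*16)) + 274314 = (-101123 + 2*32) + 274314 = (-101123 + 64) + 274314 = -101059 + 274314 = 173255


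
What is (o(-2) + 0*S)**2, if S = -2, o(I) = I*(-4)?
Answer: 64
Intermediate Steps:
o(I) = -4*I
(o(-2) + 0*S)**2 = (-4*(-2) + 0*(-2))**2 = (8 + 0)**2 = 8**2 = 64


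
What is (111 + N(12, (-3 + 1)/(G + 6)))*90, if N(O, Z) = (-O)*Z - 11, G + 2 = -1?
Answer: 9720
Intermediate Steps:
G = -3 (G = -2 - 1 = -3)
N(O, Z) = -11 - O*Z (N(O, Z) = -O*Z - 11 = -11 - O*Z)
(111 + N(12, (-3 + 1)/(G + 6)))*90 = (111 + (-11 - 1*12*(-3 + 1)/(-3 + 6)))*90 = (111 + (-11 - 1*12*(-2/3)))*90 = (111 + (-11 - 1*12*(-2*⅓)))*90 = (111 + (-11 - 1*12*(-⅔)))*90 = (111 + (-11 + 8))*90 = (111 - 3)*90 = 108*90 = 9720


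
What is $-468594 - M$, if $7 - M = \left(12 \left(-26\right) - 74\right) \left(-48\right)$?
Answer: $-450073$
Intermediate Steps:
$M = -18521$ ($M = 7 - \left(12 \left(-26\right) - 74\right) \left(-48\right) = 7 - \left(-312 - 74\right) \left(-48\right) = 7 - \left(-386\right) \left(-48\right) = 7 - 18528 = -18521$)
$-468594 - M = -468594 - -18521 = -468594 + 18521 = -450073$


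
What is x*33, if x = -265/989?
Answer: -8745/989 ≈ -8.8423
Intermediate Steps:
x = -265/989 (x = -265*1/989 = -265/989 ≈ -0.26795)
x*33 = -265/989*33 = -8745/989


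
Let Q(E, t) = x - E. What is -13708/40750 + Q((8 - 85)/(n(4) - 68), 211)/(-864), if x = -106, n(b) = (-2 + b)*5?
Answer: -72211091/340344000 ≈ -0.21217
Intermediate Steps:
n(b) = -10 + 5*b
Q(E, t) = -106 - E
-13708/40750 + Q((8 - 85)/(n(4) - 68), 211)/(-864) = -13708/40750 + (-106 - (8 - 85)/((-10 + 5*4) - 68))/(-864) = -13708*1/40750 + (-106 - (-77)/((-10 + 20) - 68))*(-1/864) = -6854/20375 + (-106 - (-77)/(10 - 68))*(-1/864) = -6854/20375 + (-106 - (-77)/(-58))*(-1/864) = -6854/20375 + (-106 - (-77)*(-1)/58)*(-1/864) = -6854/20375 + (-106 - 1*77/58)*(-1/864) = -6854/20375 + (-106 - 77/58)*(-1/864) = -6854/20375 - 6225/58*(-1/864) = -6854/20375 + 2075/16704 = -72211091/340344000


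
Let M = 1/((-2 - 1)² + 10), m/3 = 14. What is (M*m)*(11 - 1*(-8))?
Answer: 42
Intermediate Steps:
m = 42 (m = 3*14 = 42)
M = 1/19 (M = 1/((-3)² + 10) = 1/(9 + 10) = 1/19 ≈ 0.052632)
(M*m)*(11 - 1*(-8)) = ((1/19)*42)*(11 - 1*(-8)) = 42*(11 + 8)/19 = (42/19)*19 = 42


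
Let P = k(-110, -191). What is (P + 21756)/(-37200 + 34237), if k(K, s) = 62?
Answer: -21818/2963 ≈ -7.3635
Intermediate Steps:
P = 62
(P + 21756)/(-37200 + 34237) = (62 + 21756)/(-37200 + 34237) = 21818/(-2963) = 21818*(-1/2963) = -21818/2963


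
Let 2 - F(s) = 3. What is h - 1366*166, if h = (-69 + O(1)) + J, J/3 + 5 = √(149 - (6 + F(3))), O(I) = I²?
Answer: -226803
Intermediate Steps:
F(s) = -1 (F(s) = 2 - 1*3 = 2 - 3 = -1)
J = 21 (J = -15 + 3*√(149 - (6 - 1)) = -15 + 3*√(149 - 1*5) = -15 + 3*√(149 - 5) = -15 + 3*√144 = -15 + 3*12 = -15 + 36 = 21)
h = -47 (h = (-69 + 1²) + 21 = (-69 + 1) + 21 = -68 + 21 = -47)
h - 1366*166 = -47 - 1366*166 = -47 - 226756 = -226803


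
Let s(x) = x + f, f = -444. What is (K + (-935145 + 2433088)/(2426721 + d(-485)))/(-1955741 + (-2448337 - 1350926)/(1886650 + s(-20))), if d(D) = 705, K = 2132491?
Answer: -4881888468431225137/4477259930118329457 ≈ -1.0904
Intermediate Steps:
s(x) = -444 + x (s(x) = x - 444 = -444 + x)
(K + (-935145 + 2433088)/(2426721 + d(-485)))/(-1955741 + (-2448337 - 1350926)/(1886650 + s(-20))) = (2132491 + (-935145 + 2433088)/(2426721 + 705))/(-1955741 + (-2448337 - 1350926)/(1886650 + (-444 - 20))) = (2132491 + 1497943/2427426)/(-1955741 - 3799263/(1886650 - 464)) = (2132491 + 1497943*(1/2427426))/(-1955741 - 3799263/1886186) = (2132491 + 1497943/2427426)/(-1955741 - 3799263*1/1886186) = 5176465596109/(2427426*(-1955741 - 3799263/1886186)) = 5176465596109/(2427426*(-3688895093089/1886186)) = (5176465596109/2427426)*(-1886186/3688895093089) = -4881888468431225137/4477259930118329457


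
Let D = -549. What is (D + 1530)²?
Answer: 962361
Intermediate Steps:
(D + 1530)² = (-549 + 1530)² = 981² = 962361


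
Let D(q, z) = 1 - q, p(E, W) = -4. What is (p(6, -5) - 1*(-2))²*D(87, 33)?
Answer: -344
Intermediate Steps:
(p(6, -5) - 1*(-2))²*D(87, 33) = (-4 - 1*(-2))²*(1 - 1*87) = (-4 + 2)²*(1 - 87) = (-2)²*(-86) = 4*(-86) = -344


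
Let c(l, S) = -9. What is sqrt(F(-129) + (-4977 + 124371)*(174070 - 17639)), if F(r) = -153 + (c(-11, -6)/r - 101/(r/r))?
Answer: sqrt(34533629813569)/43 ≈ 1.3666e+5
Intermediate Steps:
F(r) = -254 - 9/r (F(r) = -153 + (-9/r - 101/(r/r)) = -153 + (-9/r - 101/1) = -153 + (-9/r - 101*1) = -153 + (-9/r - 101) = -153 + (-101 - 9/r) = -254 - 9/r)
sqrt(F(-129) + (-4977 + 124371)*(174070 - 17639)) = sqrt((-254 - 9/(-129)) + (-4977 + 124371)*(174070 - 17639)) = sqrt((-254 - 9*(-1/129)) + 119394*156431) = sqrt((-254 + 3/43) + 18676922814) = sqrt(-10919/43 + 18676922814) = sqrt(803107670083/43) = sqrt(34533629813569)/43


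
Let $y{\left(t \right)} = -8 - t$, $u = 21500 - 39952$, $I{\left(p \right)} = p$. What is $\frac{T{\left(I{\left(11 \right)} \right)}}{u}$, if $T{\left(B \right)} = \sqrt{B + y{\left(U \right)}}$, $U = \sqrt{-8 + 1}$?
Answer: $- \frac{\sqrt{3 - i \sqrt{7}}}{18452} \approx -0.00010139 + 3.8321 \cdot 10^{-5} i$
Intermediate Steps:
$U = i \sqrt{7}$ ($U = \sqrt{-7} = i \sqrt{7} \approx 2.6458 i$)
$u = -18452$
$T{\left(B \right)} = \sqrt{-8 + B - i \sqrt{7}}$ ($T{\left(B \right)} = \sqrt{B - \left(8 + i \sqrt{7}\right)} = \sqrt{-8 + B - i \sqrt{7}}$)
$\frac{T{\left(I{\left(11 \right)} \right)}}{u} = \frac{\sqrt{-8 + 11 - i \sqrt{7}}}{-18452} = \sqrt{3 - i \sqrt{7}} \left(- \frac{1}{18452}\right) = - \frac{\sqrt{3 - i \sqrt{7}}}{18452}$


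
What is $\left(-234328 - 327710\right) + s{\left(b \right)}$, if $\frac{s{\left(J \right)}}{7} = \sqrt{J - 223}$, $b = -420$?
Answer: $-562038 + 7 i \sqrt{643} \approx -5.6204 \cdot 10^{5} + 177.5 i$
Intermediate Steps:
$s{\left(J \right)} = 7 \sqrt{-223 + J}$ ($s{\left(J \right)} = 7 \sqrt{J - 223} = 7 \sqrt{-223 + J}$)
$\left(-234328 - 327710\right) + s{\left(b \right)} = \left(-234328 - 327710\right) + 7 \sqrt{-223 - 420} = -562038 + 7 \sqrt{-643} = -562038 + 7 i \sqrt{643}$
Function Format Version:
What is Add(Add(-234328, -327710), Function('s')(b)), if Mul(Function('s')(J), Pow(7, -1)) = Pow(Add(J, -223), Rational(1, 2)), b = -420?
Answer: Add(-562038, Mul(7, I, Pow(643, Rational(1, 2)))) ≈ Add(-5.6204e+5, Mul(177.50, I))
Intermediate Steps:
Function('s')(J) = Mul(7, Pow(Add(-223, J), Rational(1, 2))) (Function('s')(J) = Mul(7, Pow(Add(J, -223), Rational(1, 2))) = Mul(7, Pow(Add(-223, J), Rational(1, 2))))
Add(Add(-234328, -327710), Function('s')(b)) = Add(Add(-234328, -327710), Mul(7, Pow(Add(-223, -420), Rational(1, 2)))) = Add(-562038, Mul(7, Pow(-643, Rational(1, 2)))) = Add(-562038, Mul(7, Mul(I, Pow(643, Rational(1, 2))))) = Add(-562038, Mul(7, I, Pow(643, Rational(1, 2))))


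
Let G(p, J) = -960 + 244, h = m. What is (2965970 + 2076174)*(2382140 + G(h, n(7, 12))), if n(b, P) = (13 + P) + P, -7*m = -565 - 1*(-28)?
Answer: 12007482733056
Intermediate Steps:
m = 537/7 (m = -(-565 - 1*(-28))/7 = -(-565 + 28)/7 = -1/7*(-537) = 537/7 ≈ 76.714)
h = 537/7 ≈ 76.714
n(b, P) = 13 + 2*P
G(p, J) = -716
(2965970 + 2076174)*(2382140 + G(h, n(7, 12))) = (2965970 + 2076174)*(2382140 - 716) = 5042144*2381424 = 12007482733056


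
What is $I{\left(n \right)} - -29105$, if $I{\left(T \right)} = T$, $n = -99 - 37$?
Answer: $28969$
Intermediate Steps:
$n = -136$ ($n = -99 - 37 = -136$)
$I{\left(n \right)} - -29105 = -136 - -29105 = -136 + 29105 = 28969$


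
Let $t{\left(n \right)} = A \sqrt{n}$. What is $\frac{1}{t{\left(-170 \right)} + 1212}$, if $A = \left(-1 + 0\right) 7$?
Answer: $\frac{606}{738637} + \frac{7 i \sqrt{170}}{1477274} \approx 0.00082043 + 6.1782 \cdot 10^{-5} i$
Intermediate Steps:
$A = -7$ ($A = \left(-1\right) 7 = -7$)
$t{\left(n \right)} = - 7 \sqrt{n}$
$\frac{1}{t{\left(-170 \right)} + 1212} = \frac{1}{- 7 \sqrt{-170} + 1212} = \frac{1}{- 7 i \sqrt{170} + 1212} = \frac{1}{1212 - 7 i \sqrt{170}}$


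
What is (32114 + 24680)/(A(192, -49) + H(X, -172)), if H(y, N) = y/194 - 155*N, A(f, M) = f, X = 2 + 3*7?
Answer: 11018036/5209311 ≈ 2.1151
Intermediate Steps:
X = 23 (X = 2 + 21 = 23)
H(y, N) = -155*N + y/194 (H(y, N) = y/194 - 155*N = -155*N + y/194)
(32114 + 24680)/(A(192, -49) + H(X, -172)) = (32114 + 24680)/(192 + (-155*(-172) + (1/194)*23)) = 56794/(192 + (26660 + 23/194)) = 56794/(192 + 5172063/194) = 56794/(5209311/194) = 56794*(194/5209311) = 11018036/5209311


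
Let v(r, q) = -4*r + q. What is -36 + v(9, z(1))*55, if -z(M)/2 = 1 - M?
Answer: -2016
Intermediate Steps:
z(M) = -2 + 2*M (z(M) = -2*(1 - M) = -2 + 2*M)
v(r, q) = q - 4*r
-36 + v(9, z(1))*55 = -36 + ((-2 + 2*1) - 4*9)*55 = -36 + ((-2 + 2) - 36)*55 = -36 + (0 - 36)*55 = -36 - 36*55 = -36 - 1980 = -2016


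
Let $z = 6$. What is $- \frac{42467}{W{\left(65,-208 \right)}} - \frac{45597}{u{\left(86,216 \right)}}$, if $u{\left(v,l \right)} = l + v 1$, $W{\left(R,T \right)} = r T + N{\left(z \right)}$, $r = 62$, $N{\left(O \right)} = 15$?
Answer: $- \frac{574509923}{3890062} \approx -147.69$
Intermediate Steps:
$W{\left(R,T \right)} = 15 + 62 T$ ($W{\left(R,T \right)} = 62 T + 15 = 15 + 62 T$)
$u{\left(v,l \right)} = l + v$
$- \frac{42467}{W{\left(65,-208 \right)}} - \frac{45597}{u{\left(86,216 \right)}} = - \frac{42467}{15 + 62 \left(-208\right)} - \frac{45597}{216 + 86} = - \frac{42467}{15 - 12896} - \frac{45597}{302} = - \frac{42467}{-12881} - \frac{45597}{302} = \left(-42467\right) \left(- \frac{1}{12881}\right) - \frac{45597}{302} = \frac{42467}{12881} - \frac{45597}{302} = - \frac{574509923}{3890062}$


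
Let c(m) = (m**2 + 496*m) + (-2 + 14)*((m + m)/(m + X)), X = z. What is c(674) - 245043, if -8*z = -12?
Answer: 734350839/1351 ≈ 5.4356e+5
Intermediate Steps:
z = 3/2 (z = -1/8*(-12) = 3/2 ≈ 1.5000)
X = 3/2 ≈ 1.5000
c(m) = m**2 + 496*m + 24*m/(3/2 + m) (c(m) = (m**2 + 496*m) + (-2 + 14)*((m + m)/(m + 3/2)) = (m**2 + 496*m) + 12*((2*m)/(3/2 + m)) = (m**2 + 496*m) + 12*(2*m/(3/2 + m)) = (m**2 + 496*m) + 24*m/(3/2 + m) = m**2 + 496*m + 24*m/(3/2 + m))
c(674) - 245043 = 674*(1536 + 2*674**2 + 995*674)/(3 + 2*674) - 245043 = 674*(1536 + 2*454276 + 670630)/(3 + 1348) - 245043 = 674*(1536 + 908552 + 670630)/1351 - 245043 = 674*(1/1351)*1580718 - 245043 = 1065403932/1351 - 245043 = 734350839/1351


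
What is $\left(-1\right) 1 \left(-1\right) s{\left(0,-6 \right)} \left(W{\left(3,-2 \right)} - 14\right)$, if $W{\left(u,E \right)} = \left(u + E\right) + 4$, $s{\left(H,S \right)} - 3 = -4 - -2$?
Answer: $-9$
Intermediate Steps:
$s{\left(H,S \right)} = 1$ ($s{\left(H,S \right)} = 3 - 2 = 1$)
$W{\left(u,E \right)} = 4 + E + u$ ($W{\left(u,E \right)} = \left(E + u\right) + 4 = 4 + E + u$)
$\left(-1\right) 1 \left(-1\right) s{\left(0,-6 \right)} \left(W{\left(3,-2 \right)} - 14\right) = \left(-1\right) 1 \left(-1\right) 1 \left(\left(4 - 2 + 3\right) - 14\right) = \left(-1\right) \left(-1\right) 1 \left(5 - 14\right) = 1 \cdot 1 \left(-9\right) = 1 \left(-9\right) = -9$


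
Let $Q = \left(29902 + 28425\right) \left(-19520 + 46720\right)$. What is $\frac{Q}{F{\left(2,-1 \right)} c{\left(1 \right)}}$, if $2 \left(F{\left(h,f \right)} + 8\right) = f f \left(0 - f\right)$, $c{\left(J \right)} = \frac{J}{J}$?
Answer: $- \frac{634597760}{3} \approx -2.1153 \cdot 10^{8}$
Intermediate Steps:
$c{\left(J \right)} = 1$
$F{\left(h,f \right)} = -8 - \frac{f^{3}}{2}$ ($F{\left(h,f \right)} = -8 + \frac{f f \left(0 - f\right)}{2} = -8 + \frac{f^{2} \left(- f\right)}{2} = -8 + \frac{\left(-1\right) f^{3}}{2} = -8 - \frac{f^{3}}{2}$)
$Q = 1586494400$ ($Q = 58327 \cdot 27200 = 1586494400$)
$\frac{Q}{F{\left(2,-1 \right)} c{\left(1 \right)}} = \frac{1586494400}{\left(-8 - \frac{\left(-1\right)^{3}}{2}\right) 1} = \frac{1586494400}{\left(-8 - - \frac{1}{2}\right) 1} = \frac{1586494400}{\left(-8 + \frac{1}{2}\right) 1} = \frac{1586494400}{\left(- \frac{15}{2}\right) 1} = \frac{1586494400}{- \frac{15}{2}} = 1586494400 \left(- \frac{2}{15}\right) = - \frac{634597760}{3}$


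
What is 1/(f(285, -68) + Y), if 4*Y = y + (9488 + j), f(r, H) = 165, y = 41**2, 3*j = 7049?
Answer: 3/10634 ≈ 0.00028211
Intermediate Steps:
j = 7049/3 (j = (1/3)*7049 = 7049/3 ≈ 2349.7)
y = 1681
Y = 10139/3 (Y = (1681 + (9488 + 7049/3))/4 = (1681 + 35513/3)/4 = (1/4)*(40556/3) = 10139/3 ≈ 3379.7)
1/(f(285, -68) + Y) = 1/(165 + 10139/3) = 1/(10634/3) = 3/10634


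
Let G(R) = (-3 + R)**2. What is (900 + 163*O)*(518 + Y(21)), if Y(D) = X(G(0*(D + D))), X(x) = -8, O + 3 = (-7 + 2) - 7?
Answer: -787950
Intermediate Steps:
O = -15 (O = -3 + ((-7 + 2) - 7) = -3 + (-5 - 7) = -3 - 12 = -15)
Y(D) = -8
(900 + 163*O)*(518 + Y(21)) = (900 + 163*(-15))*(518 - 8) = (900 - 2445)*510 = -1545*510 = -787950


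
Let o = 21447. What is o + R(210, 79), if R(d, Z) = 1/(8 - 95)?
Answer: 1865888/87 ≈ 21447.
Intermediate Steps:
R(d, Z) = -1/87 (R(d, Z) = 1/(-87) = -1/87)
o + R(210, 79) = 21447 - 1/87 = 1865888/87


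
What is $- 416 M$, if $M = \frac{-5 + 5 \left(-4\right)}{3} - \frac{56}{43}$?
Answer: $\frac{517088}{129} \approx 4008.4$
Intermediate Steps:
$M = - \frac{1243}{129}$ ($M = \left(-5 - 20\right) \frac{1}{3} - \frac{56}{43} = \left(-25\right) \frac{1}{3} - \frac{56}{43} = - \frac{25}{3} - \frac{56}{43} = - \frac{1243}{129} \approx -9.6357$)
$- 416 M = \left(-416\right) \left(- \frac{1243}{129}\right) = \frac{517088}{129}$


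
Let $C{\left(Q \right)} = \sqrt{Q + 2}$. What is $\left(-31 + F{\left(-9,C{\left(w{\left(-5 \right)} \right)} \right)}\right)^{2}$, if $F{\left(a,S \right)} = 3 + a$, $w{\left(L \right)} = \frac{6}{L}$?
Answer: $1369$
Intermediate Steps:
$C{\left(Q \right)} = \sqrt{2 + Q}$
$\left(-31 + F{\left(-9,C{\left(w{\left(-5 \right)} \right)} \right)}\right)^{2} = \left(-31 + \left(3 - 9\right)\right)^{2} = \left(-31 - 6\right)^{2} = \left(-37\right)^{2} = 1369$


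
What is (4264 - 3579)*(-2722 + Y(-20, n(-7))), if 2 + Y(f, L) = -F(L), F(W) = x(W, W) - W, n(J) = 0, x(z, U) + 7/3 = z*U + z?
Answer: -5593025/3 ≈ -1.8643e+6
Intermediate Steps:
x(z, U) = -7/3 + z + U*z (x(z, U) = -7/3 + (z*U + z) = -7/3 + (U*z + z) = -7/3 + (z + U*z) = -7/3 + z + U*z)
F(W) = -7/3 + W² (F(W) = (-7/3 + W + W*W) - W = (-7/3 + W + W²) - W = -7/3 + W²)
Y(f, L) = ⅓ - L² (Y(f, L) = -2 - (-7/3 + L²) = -2 + (7/3 - L²) = ⅓ - L²)
(4264 - 3579)*(-2722 + Y(-20, n(-7))) = (4264 - 3579)*(-2722 + (⅓ - 1*0²)) = 685*(-2722 + (⅓ - 1*0)) = 685*(-2722 + (⅓ + 0)) = 685*(-2722 + ⅓) = 685*(-8165/3) = -5593025/3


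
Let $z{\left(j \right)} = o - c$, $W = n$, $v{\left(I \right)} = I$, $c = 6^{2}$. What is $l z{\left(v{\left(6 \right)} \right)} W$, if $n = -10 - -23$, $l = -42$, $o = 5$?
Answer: $16926$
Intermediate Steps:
$c = 36$
$n = 13$ ($n = -10 + 23 = 13$)
$W = 13$
$z{\left(j \right)} = -31$ ($z{\left(j \right)} = 5 - 36 = -31$)
$l z{\left(v{\left(6 \right)} \right)} W = \left(-42\right) \left(-31\right) 13 = 1302 \cdot 13 = 16926$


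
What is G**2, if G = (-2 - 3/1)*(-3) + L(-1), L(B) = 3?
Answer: 324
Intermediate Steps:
G = 18 (G = (-2 - 3/1)*(-3) + 3 = (-2 - 3*1)*(-3) + 3 = (-2 - 3)*(-3) + 3 = -5*(-3) + 3 = 15 + 3 = 18)
G**2 = 18**2 = 324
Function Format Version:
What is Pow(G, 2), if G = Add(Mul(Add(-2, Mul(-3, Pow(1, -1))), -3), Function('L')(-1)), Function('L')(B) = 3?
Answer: 324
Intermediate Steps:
G = 18 (G = Add(Mul(Add(-2, Mul(-3, Pow(1, -1))), -3), 3) = Add(Mul(Add(-2, Mul(-3, 1)), -3), 3) = Add(Mul(Add(-2, -3), -3), 3) = Add(Mul(-5, -3), 3) = Add(15, 3) = 18)
Pow(G, 2) = Pow(18, 2) = 324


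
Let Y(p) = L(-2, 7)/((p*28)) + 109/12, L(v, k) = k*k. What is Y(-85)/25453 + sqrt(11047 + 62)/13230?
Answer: 2311/6490515 + 23*sqrt(21)/13230 ≈ 0.0083227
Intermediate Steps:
L(v, k) = k**2
Y(p) = 109/12 + 7/(4*p) (Y(p) = 7**2/((p*28)) + 109/12 = 49/((28*p)) + 109*(1/12) = 49*(1/(28*p)) + 109/12 = 7/(4*p) + 109/12 = 109/12 + 7/(4*p))
Y(-85)/25453 + sqrt(11047 + 62)/13230 = ((1/12)*(21 + 109*(-85))/(-85))/25453 + sqrt(11047 + 62)/13230 = ((1/12)*(-1/85)*(21 - 9265))*(1/25453) + sqrt(11109)*(1/13230) = ((1/12)*(-1/85)*(-9244))*(1/25453) + (23*sqrt(21))*(1/13230) = (2311/255)*(1/25453) + 23*sqrt(21)/13230 = 2311/6490515 + 23*sqrt(21)/13230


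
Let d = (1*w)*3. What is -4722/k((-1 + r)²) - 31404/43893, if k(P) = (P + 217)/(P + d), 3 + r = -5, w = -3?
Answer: -2488712684/2180019 ≈ -1141.6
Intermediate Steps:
r = -8 (r = -3 - 5 = -8)
d = -9 (d = (1*(-3))*3 = -3*3 = -9)
k(P) = (217 + P)/(-9 + P) (k(P) = (P + 217)/(P - 9) = (217 + P)/(-9 + P))
-4722/k((-1 + r)²) - 31404/43893 = -4722*(-9 + (-1 - 8)²)/(217 + (-1 - 8)²) - 31404/43893 = -4722*(-9 + (-9)²)/(217 + (-9)²) - 31404*1/43893 = -4722*(-9 + 81)/(217 + 81) - 10468/14631 = -4722/(298/72) - 10468/14631 = -4722/((1/72)*298) - 10468/14631 = -4722/149/36 - 10468/14631 = -4722*36/149 - 10468/14631 = -169992/149 - 10468/14631 = -2488712684/2180019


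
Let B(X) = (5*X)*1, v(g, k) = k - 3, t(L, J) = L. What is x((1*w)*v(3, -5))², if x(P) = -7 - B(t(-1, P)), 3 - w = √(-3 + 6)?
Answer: 4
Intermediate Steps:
w = 3 - √3 (w = 3 - √(-3 + 6) = 3 - √3 ≈ 1.2680)
v(g, k) = -3 + k
B(X) = 5*X
x(P) = -2 (x(P) = -7 - 5*(-1) = -7 - 1*(-5) = -7 + 5 = -2)
x((1*w)*v(3, -5))² = (-2)² = 4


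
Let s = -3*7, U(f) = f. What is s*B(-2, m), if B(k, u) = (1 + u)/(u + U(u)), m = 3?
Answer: -14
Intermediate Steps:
s = -21
B(k, u) = (1 + u)/(2*u) (B(k, u) = (1 + u)/(u + u) = (1 + u)/((2*u)) = (1 + u)*(1/(2*u)) = (1 + u)/(2*u))
s*B(-2, m) = -21*(1 + 3)/(2*3) = -21*4/(2*3) = -21*⅔ = -14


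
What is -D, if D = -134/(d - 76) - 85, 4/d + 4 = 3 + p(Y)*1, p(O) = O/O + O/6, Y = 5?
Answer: 14795/178 ≈ 83.118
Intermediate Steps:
p(O) = 1 + O/6 (p(O) = 1 + O*(1/6) = 1 + O/6)
d = 24/5 (d = 4/(-4 + (3 + (1 + (1/6)*5)*1)) = 4/(-4 + (3 + (1 + 5/6)*1)) = 4/(-4 + (3 + (11/6)*1)) = 4/(-4 + (3 + 11/6)) = 4/(-4 + 29/6) = 4/(5/6) = 4*(6/5) = 24/5 ≈ 4.8000)
D = -14795/178 (D = -134/(24/5 - 76) - 85 = -134/(-356/5) - 85 = -5/356*(-134) - 85 = 335/178 - 85 = -14795/178 ≈ -83.118)
-D = -1*(-14795/178) = 14795/178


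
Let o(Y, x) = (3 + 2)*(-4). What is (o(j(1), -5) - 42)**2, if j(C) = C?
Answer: 3844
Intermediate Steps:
o(Y, x) = -20 (o(Y, x) = 5*(-4) = -20)
(o(j(1), -5) - 42)**2 = (-20 - 42)**2 = (-62)**2 = 3844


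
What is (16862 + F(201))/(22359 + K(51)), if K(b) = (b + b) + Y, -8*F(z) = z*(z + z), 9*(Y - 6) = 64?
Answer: 243423/809068 ≈ 0.30087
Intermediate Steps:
Y = 118/9 (Y = 6 + (⅑)*64 = 6 + 64/9 = 118/9 ≈ 13.111)
F(z) = -z²/4 (F(z) = -z*(z + z)/8 = -z*2*z/8 = -z²/4)
K(b) = 118/9 + 2*b (K(b) = (b + b) + 118/9 = 2*b + 118/9 = 118/9 + 2*b)
(16862 + F(201))/(22359 + K(51)) = (16862 - ¼*201²)/(22359 + (118/9 + 2*51)) = (16862 - ¼*40401)/(22359 + (118/9 + 102)) = (16862 - 40401/4)/(22359 + 1036/9) = 27047/(4*(202267/9)) = (27047/4)*(9/202267) = 243423/809068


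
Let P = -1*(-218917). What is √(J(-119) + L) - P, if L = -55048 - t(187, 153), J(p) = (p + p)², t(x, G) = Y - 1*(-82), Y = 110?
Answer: -218917 + 6*√39 ≈ -2.1888e+5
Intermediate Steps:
P = 218917
t(x, G) = 192 (t(x, G) = 110 - 1*(-82) = 110 + 82 = 192)
J(p) = 4*p² (J(p) = (2*p)² = 4*p²)
L = -55240 (L = -55048 - 1*192 = -55048 - 192 = -55240)
√(J(-119) + L) - P = √(4*(-119)² - 55240) - 1*218917 = √(4*14161 - 55240) - 218917 = √(56644 - 55240) - 218917 = √1404 - 218917 = 6*√39 - 218917 = -218917 + 6*√39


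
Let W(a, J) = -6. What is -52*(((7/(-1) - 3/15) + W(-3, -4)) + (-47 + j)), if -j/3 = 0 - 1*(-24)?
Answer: 34372/5 ≈ 6874.4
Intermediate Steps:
j = -72 (j = -3*(0 - 1*(-24)) = -3*(0 + 24) = -3*24 = -72)
-52*(((7/(-1) - 3/15) + W(-3, -4)) + (-47 + j)) = -52*(((7/(-1) - 3/15) - 6) + (-47 - 72)) = -52*(((7*(-1) - 3*1/15) - 6) - 119) = -52*(((-7 - 1/5) - 6) - 119) = -52*((-36/5 - 6) - 119) = -52*(-66/5 - 119) = -52*(-661/5) = 34372/5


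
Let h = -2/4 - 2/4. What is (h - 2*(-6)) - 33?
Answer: -22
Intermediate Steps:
h = -1 (h = -2*¼ - 2*¼ = -½ - ½ = -1)
(h - 2*(-6)) - 33 = (-1 - 2*(-6)) - 33 = (-1 + 12) - 33 = 11 - 33 = -22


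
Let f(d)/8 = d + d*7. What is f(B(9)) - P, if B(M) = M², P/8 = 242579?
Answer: -1935448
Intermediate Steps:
P = 1940632 (P = 8*242579 = 1940632)
f(d) = 64*d (f(d) = 8*(d + d*7) = 8*(d + 7*d) = 8*(8*d) = 64*d)
f(B(9)) - P = 64*9² - 1*1940632 = 64*81 - 1940632 = 5184 - 1940632 = -1935448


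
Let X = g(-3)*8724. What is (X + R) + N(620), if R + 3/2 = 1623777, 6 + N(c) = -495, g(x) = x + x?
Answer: 3141861/2 ≈ 1.5709e+6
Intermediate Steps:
g(x) = 2*x
N(c) = -501 (N(c) = -6 - 495 = -501)
R = 3247551/2 (R = -3/2 + 1623777 = 3247551/2 ≈ 1.6238e+6)
X = -52344 (X = (2*(-3))*8724 = -6*8724 = -52344)
(X + R) + N(620) = (-52344 + 3247551/2) - 501 = 3142863/2 - 501 = 3141861/2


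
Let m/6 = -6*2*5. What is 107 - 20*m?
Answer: 7307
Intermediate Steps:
m = -360 (m = 6*(-6*2*5) = 6*(-12*5) = 6*(-60) = -360)
107 - 20*m = 107 - 20*(-360) = 107 + 7200 = 7307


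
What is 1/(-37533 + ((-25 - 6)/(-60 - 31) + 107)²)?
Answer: -8281/215396949 ≈ -3.8445e-5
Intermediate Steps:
1/(-37533 + ((-25 - 6)/(-60 - 31) + 107)²) = 1/(-37533 + (-31/(-91) + 107)²) = 1/(-37533 + (-31*(-1/91) + 107)²) = 1/(-37533 + (31/91 + 107)²) = 1/(-37533 + (9768/91)²) = 1/(-37533 + 95413824/8281) = 1/(-215396949/8281) = -8281/215396949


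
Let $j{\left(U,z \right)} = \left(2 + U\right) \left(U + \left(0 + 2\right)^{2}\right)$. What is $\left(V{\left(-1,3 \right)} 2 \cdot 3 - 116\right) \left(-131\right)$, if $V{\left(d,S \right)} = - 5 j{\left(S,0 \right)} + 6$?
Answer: $148030$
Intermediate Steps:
$j{\left(U,z \right)} = \left(2 + U\right) \left(4 + U\right)$ ($j{\left(U,z \right)} = \left(2 + U\right) \left(U + 2^{2}\right) = \left(2 + U\right) \left(U + 4\right) = \left(2 + U\right) \left(4 + U\right)$)
$V{\left(d,S \right)} = -34 - 30 S - 5 S^{2}$ ($V{\left(d,S \right)} = - 5 \left(8 + S^{2} + 6 S\right) + 6 = \left(-40 - 30 S - 5 S^{2}\right) + 6 = -34 - 30 S - 5 S^{2}$)
$\left(V{\left(-1,3 \right)} 2 \cdot 3 - 116\right) \left(-131\right) = \left(\left(-34 - 90 - 5 \cdot 3^{2}\right) 2 \cdot 3 - 116\right) \left(-131\right) = \left(\left(-34 - 90 - 45\right) 2 \cdot 3 - 116\right) \left(-131\right) = \left(\left(-169\right) 2 \cdot 3 - 116\right) \left(-131\right) = \left(\left(-338\right) 3 - 116\right) \left(-131\right) = \left(-1014 - 116\right) \left(-131\right) = \left(-1130\right) \left(-131\right) = 148030$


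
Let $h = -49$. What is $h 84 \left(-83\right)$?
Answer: $341628$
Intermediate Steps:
$h 84 \left(-83\right) = \left(-49\right) 84 \left(-83\right) = \left(-4116\right) \left(-83\right) = 341628$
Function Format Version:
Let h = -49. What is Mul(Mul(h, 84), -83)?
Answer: 341628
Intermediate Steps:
Mul(Mul(h, 84), -83) = Mul(Mul(-49, 84), -83) = Mul(-4116, -83) = 341628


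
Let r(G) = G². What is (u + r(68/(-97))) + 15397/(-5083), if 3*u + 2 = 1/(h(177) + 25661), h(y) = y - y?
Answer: -3932546310370/1227261625967 ≈ -3.2043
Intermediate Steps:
h(y) = 0
u = -17107/25661 (u = -⅔ + 1/(3*(0 + 25661)) = -⅔ + (⅓)/25661 = -⅔ + (⅓)*(1/25661) = -⅔ + 1/76983 = -17107/25661 ≈ -0.66665)
(u + r(68/(-97))) + 15397/(-5083) = (-17107/25661 + (68/(-97))²) + 15397/(-5083) = (-17107/25661 + (68*(-1/97))²) + 15397*(-1/5083) = (-17107/25661 + (-68/97)²) - 15397/5083 = (-17107/25661 + 4624/9409) - 15397/5083 = -42303299/241444349 - 15397/5083 = -3932546310370/1227261625967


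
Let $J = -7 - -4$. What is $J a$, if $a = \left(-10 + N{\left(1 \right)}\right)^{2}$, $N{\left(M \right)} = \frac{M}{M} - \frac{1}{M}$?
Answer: $-300$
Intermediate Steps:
$J = -3$ ($J = -7 + 4 = -3$)
$N{\left(M \right)} = 1 - \frac{1}{M}$
$a = 100$ ($a = \left(-10 + \frac{-1 + 1}{1}\right)^{2} = \left(-10 + 1 \cdot 0\right)^{2} = \left(-10 + 0\right)^{2} = \left(-10\right)^{2} = 100$)
$J a = \left(-3\right) 100 = -300$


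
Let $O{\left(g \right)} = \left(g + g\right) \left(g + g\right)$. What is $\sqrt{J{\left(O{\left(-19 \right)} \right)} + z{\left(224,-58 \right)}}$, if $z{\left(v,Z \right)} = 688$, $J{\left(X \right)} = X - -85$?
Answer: $\sqrt{2217} \approx 47.085$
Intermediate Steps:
$O{\left(g \right)} = 4 g^{2}$ ($O{\left(g \right)} = 2 g 2 g = 4 g^{2}$)
$J{\left(X \right)} = 85 + X$ ($J{\left(X \right)} = X + 85 = 85 + X$)
$\sqrt{J{\left(O{\left(-19 \right)} \right)} + z{\left(224,-58 \right)}} = \sqrt{\left(85 + 4 \left(-19\right)^{2}\right) + 688} = \sqrt{\left(85 + 4 \cdot 361\right) + 688} = \sqrt{\left(85 + 1444\right) + 688} = \sqrt{1529 + 688} = \sqrt{2217}$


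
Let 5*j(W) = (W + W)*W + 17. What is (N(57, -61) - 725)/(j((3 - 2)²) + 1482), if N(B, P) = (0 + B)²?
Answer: 12620/7429 ≈ 1.6987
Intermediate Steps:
j(W) = 17/5 + 2*W²/5 (j(W) = ((W + W)*W + 17)/5 = ((2*W)*W + 17)/5 = (2*W² + 17)/5 = (17 + 2*W²)/5 = 17/5 + 2*W²/5)
N(B, P) = B²
(N(57, -61) - 725)/(j((3 - 2)²) + 1482) = (57² - 725)/((17/5 + 2*((3 - 2)²)²/5) + 1482) = (3249 - 725)/((17/5 + 2*(1²)²/5) + 1482) = 2524/((17/5 + (⅖)*1²) + 1482) = 2524/((17/5 + (⅖)*1) + 1482) = 2524/((17/5 + ⅖) + 1482) = 2524/(19/5 + 1482) = 2524/(7429/5) = 2524*(5/7429) = 12620/7429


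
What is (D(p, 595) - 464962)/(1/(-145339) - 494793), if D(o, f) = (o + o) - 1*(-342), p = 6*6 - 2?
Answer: 16879380782/17978179957 ≈ 0.93888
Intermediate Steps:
p = 34 (p = 36 - 2 = 34)
D(o, f) = 342 + 2*o (D(o, f) = 2*o + 342 = 342 + 2*o)
(D(p, 595) - 464962)/(1/(-145339) - 494793) = ((342 + 2*34) - 464962)/(1/(-145339) - 494793) = ((342 + 68) - 464962)/(-1/145339 - 494793) = (410 - 464962)/(-71912719828/145339) = -464552*(-145339/71912719828) = 16879380782/17978179957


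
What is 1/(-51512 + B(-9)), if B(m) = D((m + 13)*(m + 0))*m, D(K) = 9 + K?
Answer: -1/51269 ≈ -1.9505e-5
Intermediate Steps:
B(m) = m*(9 + m*(13 + m)) (B(m) = (9 + (m + 13)*(m + 0))*m = (9 + (13 + m)*m)*m = (9 + m*(13 + m))*m = m*(9 + m*(13 + m)))
1/(-51512 + B(-9)) = 1/(-51512 - 9*(9 - 9*(13 - 9))) = 1/(-51512 - 9*(9 - 9*4)) = 1/(-51512 - 9*(9 - 36)) = 1/(-51512 - 9*(-27)) = 1/(-51512 + 243) = 1/(-51269) = -1/51269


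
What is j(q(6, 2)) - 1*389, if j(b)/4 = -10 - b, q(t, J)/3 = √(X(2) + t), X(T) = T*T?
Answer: -429 - 12*√10 ≈ -466.95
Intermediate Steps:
X(T) = T²
q(t, J) = 3*√(4 + t) (q(t, J) = 3*√(2² + t) = 3*√(4 + t))
j(b) = -40 - 4*b (j(b) = 4*(-10 - b) = -40 - 4*b)
j(q(6, 2)) - 1*389 = (-40 - 12*√(4 + 6)) - 1*389 = (-40 - 12*√10) - 389 = -429 - 12*√10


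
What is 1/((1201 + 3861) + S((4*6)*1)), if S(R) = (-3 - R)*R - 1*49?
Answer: 1/4365 ≈ 0.00022910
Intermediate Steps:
S(R) = -49 + R*(-3 - R) (S(R) = R*(-3 - R) - 49 = -49 + R*(-3 - R))
1/((1201 + 3861) + S((4*6)*1)) = 1/((1201 + 3861) + (-49 - ((4*6)*1)² - 3*4*6)) = 1/(5062 + (-49 - (24*1)² - 72)) = 1/(5062 + (-49 - 1*24² - 3*24)) = 1/(5062 + (-49 - 1*576 - 72)) = 1/(5062 + (-49 - 576 - 72)) = 1/(5062 - 697) = 1/4365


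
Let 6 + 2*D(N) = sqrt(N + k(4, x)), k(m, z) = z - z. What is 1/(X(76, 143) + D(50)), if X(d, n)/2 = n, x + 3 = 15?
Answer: 566/160153 - 5*sqrt(2)/160153 ≈ 0.0034900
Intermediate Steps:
x = 12 (x = -3 + 15 = 12)
k(m, z) = 0
X(d, n) = 2*n
D(N) = -3 + sqrt(N)/2 (D(N) = -3 + sqrt(N + 0)/2 = -3 + sqrt(N)/2)
1/(X(76, 143) + D(50)) = 1/(2*143 + (-3 + sqrt(50)/2)) = 1/(286 + (-3 + (5*sqrt(2))/2)) = 1/(286 + (-3 + 5*sqrt(2)/2)) = 1/(283 + 5*sqrt(2)/2)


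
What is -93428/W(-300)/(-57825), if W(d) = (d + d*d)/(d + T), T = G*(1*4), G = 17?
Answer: -5418824/1296725625 ≈ -0.0041789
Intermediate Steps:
T = 68 (T = 17*(1*4) = 17*4 = 68)
W(d) = (d + d²)/(68 + d) (W(d) = (d + d*d)/(d + 68) = (d + d²)/(68 + d))
-93428/W(-300)/(-57825) = -93428*(-(68 - 300)/(300*(1 - 300)))/(-57825) = -93428/((-300*(-299)/(-232)))*(-1/57825) = -93428/((-300*(-1/232)*(-299)))*(-1/57825) = -93428/(-22425/58)*(-1/57825) = -93428*(-58/22425)*(-1/57825) = (5418824/22425)*(-1/57825) = -5418824/1296725625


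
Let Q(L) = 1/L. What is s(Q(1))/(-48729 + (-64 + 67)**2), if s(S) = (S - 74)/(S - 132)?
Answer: -73/6382320 ≈ -1.1438e-5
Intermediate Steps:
s(S) = (-74 + S)/(-132 + S)
s(Q(1))/(-48729 + (-64 + 67)**2) = ((-74 + 1/1)/(-132 + 1/1))/(-48729 + (-64 + 67)**2) = ((-74 + 1)/(-132 + 1))/(-48729 + 3**2) = (-73/(-131))/(-48729 + 9) = -1/131*(-73)/(-48720) = (73/131)*(-1/48720) = -73/6382320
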